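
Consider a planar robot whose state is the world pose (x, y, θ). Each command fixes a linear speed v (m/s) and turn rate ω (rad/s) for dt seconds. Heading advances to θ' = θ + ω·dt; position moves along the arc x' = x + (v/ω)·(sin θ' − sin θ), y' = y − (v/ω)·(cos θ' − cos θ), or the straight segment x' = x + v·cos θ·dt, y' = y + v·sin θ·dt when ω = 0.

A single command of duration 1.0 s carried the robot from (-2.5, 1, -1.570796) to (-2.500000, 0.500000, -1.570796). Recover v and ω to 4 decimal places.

v = 0.5000, ω = 0.0000

Δθ = -1.570796 − -1.570796 = 0.000000
ω = Δθ/dt = 0.000000/1.0 = 0.0000
ω = 0 → v = (Δx·cos θ + Δy·sin θ)/dt = 0.5000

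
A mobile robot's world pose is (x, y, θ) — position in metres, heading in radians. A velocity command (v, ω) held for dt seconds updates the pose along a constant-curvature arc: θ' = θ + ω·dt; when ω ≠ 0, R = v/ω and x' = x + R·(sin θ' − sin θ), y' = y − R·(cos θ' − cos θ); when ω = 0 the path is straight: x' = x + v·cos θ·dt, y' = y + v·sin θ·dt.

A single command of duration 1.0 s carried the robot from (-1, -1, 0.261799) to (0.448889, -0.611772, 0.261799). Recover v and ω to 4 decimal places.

v = 1.5000, ω = 0.0000

Δθ = 0.261799 − 0.261799 = 0.000000
ω = Δθ/dt = 0.000000/1.0 = 0.0000
ω = 0 → v = (Δx·cos θ + Δy·sin θ)/dt = 1.5000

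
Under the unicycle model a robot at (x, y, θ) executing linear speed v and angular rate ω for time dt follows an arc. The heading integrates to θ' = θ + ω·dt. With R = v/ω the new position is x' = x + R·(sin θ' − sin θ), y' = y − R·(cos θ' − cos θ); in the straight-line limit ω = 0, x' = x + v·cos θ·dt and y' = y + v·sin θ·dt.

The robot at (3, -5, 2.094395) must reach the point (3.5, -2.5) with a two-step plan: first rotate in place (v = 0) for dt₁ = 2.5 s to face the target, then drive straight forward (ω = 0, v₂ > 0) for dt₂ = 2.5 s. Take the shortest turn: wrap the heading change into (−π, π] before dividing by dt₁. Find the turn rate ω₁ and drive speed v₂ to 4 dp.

heading to target = atan2(-2.5−-5, 3.5−3) = 1.3734
Δθ = wrap(1.3734 − 2.0944) = -0.7210; ω₁ = Δθ/dt₁ = -0.2884
distance = √((3.5−3)² + (-2.5−-5)²) = 2.5495; v₂ = distance/dt₂ = 1.0198

ω₁ = -0.2884, v₂ = 1.0198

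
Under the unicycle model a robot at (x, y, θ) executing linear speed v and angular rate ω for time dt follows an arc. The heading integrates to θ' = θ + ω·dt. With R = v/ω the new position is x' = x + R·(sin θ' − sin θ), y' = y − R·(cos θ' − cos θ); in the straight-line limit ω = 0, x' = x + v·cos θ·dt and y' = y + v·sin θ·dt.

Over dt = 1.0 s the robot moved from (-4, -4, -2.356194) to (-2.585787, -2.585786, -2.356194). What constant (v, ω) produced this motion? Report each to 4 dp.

v = -2.0000, ω = 0.0000

Δθ = -2.356194 − -2.356194 = 0.000000
ω = Δθ/dt = 0.000000/1.0 = 0.0000
ω = 0 → v = (Δx·cos θ + Δy·sin θ)/dt = -2.0000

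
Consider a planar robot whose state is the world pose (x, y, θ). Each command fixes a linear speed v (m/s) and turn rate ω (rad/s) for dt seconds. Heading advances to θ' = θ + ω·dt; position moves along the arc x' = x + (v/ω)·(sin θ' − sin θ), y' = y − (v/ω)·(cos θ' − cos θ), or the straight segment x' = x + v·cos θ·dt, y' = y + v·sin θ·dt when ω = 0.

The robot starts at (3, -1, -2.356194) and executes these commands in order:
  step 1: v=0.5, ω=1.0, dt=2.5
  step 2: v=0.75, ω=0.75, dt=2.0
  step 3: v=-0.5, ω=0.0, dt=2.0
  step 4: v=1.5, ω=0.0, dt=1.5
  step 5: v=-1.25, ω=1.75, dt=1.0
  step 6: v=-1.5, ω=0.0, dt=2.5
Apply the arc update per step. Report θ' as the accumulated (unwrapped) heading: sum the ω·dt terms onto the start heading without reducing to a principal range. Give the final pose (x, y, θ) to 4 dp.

step 1: θ'=0.1438 (R=0.5000) → pose (3.4252, -1.8484, 0.1438)
step 2: θ'=1.6438 (R=1.0000) → pose (4.2792, -0.7858, 1.6438)
step 3: θ'=1.6438 (straight) → pose (4.3522, -1.7831, 1.6438)
step 4: θ'=1.6438 (straight) → pose (4.1881, 0.4609, 1.6438)
step 5: θ'=3.3938 (R=-0.7143) → pose (5.0787, -0.1787, 3.3938)
step 6: θ'=3.3938 (straight) → pose (8.7100, 0.7571, 3.3938)

(8.7100, 0.7571, 3.3938)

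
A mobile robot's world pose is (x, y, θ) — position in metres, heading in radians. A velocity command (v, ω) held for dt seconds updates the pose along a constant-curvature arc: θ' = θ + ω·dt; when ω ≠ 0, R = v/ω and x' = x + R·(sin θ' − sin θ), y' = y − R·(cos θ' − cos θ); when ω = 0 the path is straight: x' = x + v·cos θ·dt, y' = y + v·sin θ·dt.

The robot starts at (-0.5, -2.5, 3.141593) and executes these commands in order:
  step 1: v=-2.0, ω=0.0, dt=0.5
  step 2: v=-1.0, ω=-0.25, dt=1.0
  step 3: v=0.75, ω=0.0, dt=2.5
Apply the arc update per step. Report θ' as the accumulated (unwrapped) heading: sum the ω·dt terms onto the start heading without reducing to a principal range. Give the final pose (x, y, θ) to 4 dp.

(-0.3271, -2.1605, 2.8916)

step 1: θ'=3.1416 (straight) → pose (0.5000, -2.5000, 3.1416)
step 2: θ'=2.8916 (R=4.0000) → pose (1.4896, -2.6243, 2.8916)
step 3: θ'=2.8916 (straight) → pose (-0.3271, -2.1605, 2.8916)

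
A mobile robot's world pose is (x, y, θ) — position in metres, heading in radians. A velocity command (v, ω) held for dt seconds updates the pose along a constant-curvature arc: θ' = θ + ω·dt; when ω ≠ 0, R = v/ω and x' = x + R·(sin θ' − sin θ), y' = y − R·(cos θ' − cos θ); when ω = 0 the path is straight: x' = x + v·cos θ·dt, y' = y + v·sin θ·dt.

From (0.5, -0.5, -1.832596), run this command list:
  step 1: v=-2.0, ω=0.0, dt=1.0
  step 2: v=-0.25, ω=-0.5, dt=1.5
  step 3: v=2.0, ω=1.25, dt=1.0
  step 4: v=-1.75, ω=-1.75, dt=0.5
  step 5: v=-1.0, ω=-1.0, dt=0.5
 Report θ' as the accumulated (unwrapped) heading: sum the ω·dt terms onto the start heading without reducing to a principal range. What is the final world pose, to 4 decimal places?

step 1: θ'=-1.8326 (straight) → pose (1.0176, 1.4319, -1.8326)
step 2: θ'=-2.5826 (R=0.5000) → pose (1.2354, 1.7263, -2.5826)
step 3: θ'=-1.3326 (R=1.6000) → pose (0.5291, -0.0077, -1.3326)
step 4: θ'=-2.2076 (R=1.0000) → pose (0.6969, 0.8229, -2.2076)
step 5: θ'=-2.7076 (R=1.0000) → pose (1.0804, 1.1356, -2.7076)

(1.0804, 1.1356, -2.7076)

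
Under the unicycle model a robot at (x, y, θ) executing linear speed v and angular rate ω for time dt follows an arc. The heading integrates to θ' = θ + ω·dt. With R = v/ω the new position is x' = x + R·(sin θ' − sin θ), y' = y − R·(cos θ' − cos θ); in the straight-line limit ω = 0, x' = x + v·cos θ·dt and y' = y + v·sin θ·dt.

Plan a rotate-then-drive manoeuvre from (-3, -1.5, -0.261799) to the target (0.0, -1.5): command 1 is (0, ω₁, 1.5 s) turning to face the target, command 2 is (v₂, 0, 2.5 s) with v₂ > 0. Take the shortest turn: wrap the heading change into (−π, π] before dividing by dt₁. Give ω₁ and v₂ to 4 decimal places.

heading to target = atan2(-1.5−-1.5, 0−-3) = 0.0000
Δθ = wrap(0.0000 − -0.2618) = 0.2618; ω₁ = Δθ/dt₁ = 0.1745
distance = √((0−-3)² + (-1.5−-1.5)²) = 3.0000; v₂ = distance/dt₂ = 1.2000

ω₁ = 0.1745, v₂ = 1.2000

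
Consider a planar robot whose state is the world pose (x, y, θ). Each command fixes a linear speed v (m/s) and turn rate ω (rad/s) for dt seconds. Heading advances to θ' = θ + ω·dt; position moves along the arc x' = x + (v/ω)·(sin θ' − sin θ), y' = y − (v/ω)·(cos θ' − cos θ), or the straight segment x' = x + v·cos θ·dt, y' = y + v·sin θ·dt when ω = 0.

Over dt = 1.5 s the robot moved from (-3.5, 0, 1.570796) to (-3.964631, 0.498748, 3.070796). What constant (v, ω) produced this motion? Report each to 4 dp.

v = 0.5000, ω = 1.0000

Δθ = 3.070796 − 1.570796 = 1.500000
ω = Δθ/dt = 1.500000/1.5 = 1.0000
R = −Δy/(cos θ' − cos θ) = 0.5000
v = R·ω = 0.5000·1.0000 = 0.5000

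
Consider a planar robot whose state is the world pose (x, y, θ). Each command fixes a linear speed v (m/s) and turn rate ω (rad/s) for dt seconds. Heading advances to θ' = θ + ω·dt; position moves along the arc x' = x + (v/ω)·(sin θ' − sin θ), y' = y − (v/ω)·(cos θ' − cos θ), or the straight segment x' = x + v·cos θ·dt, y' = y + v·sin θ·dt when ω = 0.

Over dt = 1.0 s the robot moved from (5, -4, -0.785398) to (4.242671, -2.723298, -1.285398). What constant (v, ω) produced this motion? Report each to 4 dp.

v = -1.5000, ω = -0.5000

Δθ = -1.285398 − -0.785398 = -0.500000
ω = Δθ/dt = -0.500000/1.0 = -0.5000
R = −Δy/(cos θ' − cos θ) = 3.0000
v = R·ω = 3.0000·-0.5000 = -1.5000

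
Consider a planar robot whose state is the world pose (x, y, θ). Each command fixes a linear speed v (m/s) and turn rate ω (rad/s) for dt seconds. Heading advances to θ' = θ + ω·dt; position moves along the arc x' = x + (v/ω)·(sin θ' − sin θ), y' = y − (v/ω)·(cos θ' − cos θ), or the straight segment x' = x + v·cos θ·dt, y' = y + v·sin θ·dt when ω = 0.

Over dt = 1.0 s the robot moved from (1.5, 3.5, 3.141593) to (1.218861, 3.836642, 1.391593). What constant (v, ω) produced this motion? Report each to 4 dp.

Δθ = 1.391593 − 3.141593 = -1.750000
ω = Δθ/dt = -1.750000/1.0 = -1.7500
R = −Δy/(cos θ' − cos θ) = -0.2857
v = R·ω = -0.2857·-1.7500 = 0.5000

v = 0.5000, ω = -1.7500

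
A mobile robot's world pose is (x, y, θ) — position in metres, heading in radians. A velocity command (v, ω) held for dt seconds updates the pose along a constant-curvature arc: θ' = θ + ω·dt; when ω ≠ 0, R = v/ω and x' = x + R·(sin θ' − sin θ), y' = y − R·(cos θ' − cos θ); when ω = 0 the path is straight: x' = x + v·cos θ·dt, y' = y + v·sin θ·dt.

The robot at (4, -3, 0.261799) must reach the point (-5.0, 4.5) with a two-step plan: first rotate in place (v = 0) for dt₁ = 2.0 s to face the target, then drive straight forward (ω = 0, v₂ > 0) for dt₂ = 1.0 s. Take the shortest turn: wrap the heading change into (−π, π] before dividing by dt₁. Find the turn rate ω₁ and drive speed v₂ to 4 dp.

ω₁ = 1.0925, v₂ = 11.7154

heading to target = atan2(4.5−-3, -5−4) = 2.4469
Δθ = wrap(2.4469 − 0.2618) = 2.1851; ω₁ = Δθ/dt₁ = 1.0925
distance = √((-5−4)² + (4.5−-3)²) = 11.7154; v₂ = distance/dt₂ = 11.7154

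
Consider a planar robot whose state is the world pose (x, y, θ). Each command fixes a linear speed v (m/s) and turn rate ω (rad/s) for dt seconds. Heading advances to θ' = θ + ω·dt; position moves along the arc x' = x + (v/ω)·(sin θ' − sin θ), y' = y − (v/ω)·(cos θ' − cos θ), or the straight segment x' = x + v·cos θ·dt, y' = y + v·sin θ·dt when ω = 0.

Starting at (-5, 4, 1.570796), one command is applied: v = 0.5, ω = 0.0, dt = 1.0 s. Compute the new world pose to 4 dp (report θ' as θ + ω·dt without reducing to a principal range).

(-5.0000, 4.5000, 1.5708)

θ' = 1.5708 + 0.0·1.0 = 1.5708
ω = 0 → straight: x' = -5 + 0.5·cos(1.5708)·1.0 = -5.0000
y' = 4 + 0.5·sin(1.5708)·1.0 = 4.5000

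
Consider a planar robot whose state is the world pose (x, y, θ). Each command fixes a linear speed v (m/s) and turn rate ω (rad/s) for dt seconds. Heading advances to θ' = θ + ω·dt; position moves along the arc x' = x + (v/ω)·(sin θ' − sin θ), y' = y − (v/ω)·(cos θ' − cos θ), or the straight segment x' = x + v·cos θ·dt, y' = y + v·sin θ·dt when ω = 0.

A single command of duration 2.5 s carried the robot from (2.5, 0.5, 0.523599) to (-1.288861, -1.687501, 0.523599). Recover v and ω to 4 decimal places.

v = -1.7500, ω = 0.0000

Δθ = 0.523599 − 0.523599 = 0.000000
ω = Δθ/dt = 0.000000/2.5 = 0.0000
ω = 0 → v = (Δx·cos θ + Δy·sin θ)/dt = -1.7500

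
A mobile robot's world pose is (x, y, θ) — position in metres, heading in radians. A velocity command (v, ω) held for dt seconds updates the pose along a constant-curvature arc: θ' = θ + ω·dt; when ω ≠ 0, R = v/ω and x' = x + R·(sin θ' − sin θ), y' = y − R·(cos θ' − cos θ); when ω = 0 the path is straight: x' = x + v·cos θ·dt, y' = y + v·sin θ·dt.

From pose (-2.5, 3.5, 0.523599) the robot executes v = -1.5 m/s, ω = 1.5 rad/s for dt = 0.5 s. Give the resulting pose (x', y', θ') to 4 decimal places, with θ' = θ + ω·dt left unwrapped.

θ' = 0.5236 + 1.5·0.5 = 1.2736
R = v/ω = -1.5/1.5 = -1.0000
x' = -2.5 + -1.0000·(sin 1.2736 − sin 0.5236) = -2.9562
y' = 3.5 − -1.0000·(cos 1.2736 − cos 0.5236) = 2.9268

(-2.9562, 2.9268, 1.2736)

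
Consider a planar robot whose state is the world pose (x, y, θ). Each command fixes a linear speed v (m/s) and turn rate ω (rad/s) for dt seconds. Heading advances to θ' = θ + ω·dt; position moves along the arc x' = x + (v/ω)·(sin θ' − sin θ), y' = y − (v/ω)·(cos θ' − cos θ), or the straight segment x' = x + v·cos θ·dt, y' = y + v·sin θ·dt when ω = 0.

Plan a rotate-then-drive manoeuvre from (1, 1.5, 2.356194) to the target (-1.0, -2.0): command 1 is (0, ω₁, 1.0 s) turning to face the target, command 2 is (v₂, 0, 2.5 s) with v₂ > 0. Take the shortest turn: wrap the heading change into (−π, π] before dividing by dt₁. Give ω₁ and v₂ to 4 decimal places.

ω₁ = 1.8370, v₂ = 1.6125

heading to target = atan2(-2−1.5, -1−1) = -2.0899
Δθ = wrap(-2.0899 − 2.3562) = 1.8370; ω₁ = Δθ/dt₁ = 1.8370
distance = √((-1−1)² + (-2−1.5)²) = 4.0311; v₂ = distance/dt₂ = 1.6125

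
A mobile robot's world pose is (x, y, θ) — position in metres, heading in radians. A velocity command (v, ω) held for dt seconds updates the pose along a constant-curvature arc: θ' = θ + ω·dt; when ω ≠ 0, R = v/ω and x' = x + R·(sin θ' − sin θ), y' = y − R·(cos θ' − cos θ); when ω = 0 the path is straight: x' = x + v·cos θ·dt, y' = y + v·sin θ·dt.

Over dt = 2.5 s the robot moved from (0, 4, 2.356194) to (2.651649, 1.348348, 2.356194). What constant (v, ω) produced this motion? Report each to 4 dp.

Δθ = 2.356194 − 2.356194 = 0.000000
ω = Δθ/dt = 0.000000/2.5 = 0.0000
ω = 0 → v = (Δx·cos θ + Δy·sin θ)/dt = -1.5000

v = -1.5000, ω = 0.0000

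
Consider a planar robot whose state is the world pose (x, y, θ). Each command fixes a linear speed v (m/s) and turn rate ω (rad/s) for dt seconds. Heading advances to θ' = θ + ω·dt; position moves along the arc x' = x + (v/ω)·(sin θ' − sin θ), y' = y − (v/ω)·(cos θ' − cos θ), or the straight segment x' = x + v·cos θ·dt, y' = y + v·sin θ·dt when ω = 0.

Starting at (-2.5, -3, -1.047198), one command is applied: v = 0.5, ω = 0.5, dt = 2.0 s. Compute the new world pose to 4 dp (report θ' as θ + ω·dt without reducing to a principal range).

θ' = -1.0472 + 0.5·2.0 = -0.0472
R = v/ω = 0.5/0.5 = 1.0000
x' = -2.5 + 1.0000·(sin -0.0472 − sin -1.0472) = -1.6812
y' = -3 − 1.0000·(cos -0.0472 − cos -1.0472) = -3.4989

(-1.6812, -3.4989, -0.0472)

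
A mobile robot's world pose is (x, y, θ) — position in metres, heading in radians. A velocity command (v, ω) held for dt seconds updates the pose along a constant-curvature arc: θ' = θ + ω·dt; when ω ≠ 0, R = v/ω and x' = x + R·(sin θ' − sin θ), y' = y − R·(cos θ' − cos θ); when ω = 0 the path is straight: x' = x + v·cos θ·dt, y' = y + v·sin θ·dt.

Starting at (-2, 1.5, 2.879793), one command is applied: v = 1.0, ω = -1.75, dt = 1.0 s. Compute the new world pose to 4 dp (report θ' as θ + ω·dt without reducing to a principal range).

θ' = 2.8798 + -1.75·1.0 = 1.1298
R = v/ω = 1.0/-1.75 = -0.5714
x' = -2 + -0.5714·(sin 1.1298 − sin 2.8798) = -2.3689
y' = 1.5 − -0.5714·(cos 1.1298 − cos 2.8798) = 2.2959

(-2.3689, 2.2959, 1.1298)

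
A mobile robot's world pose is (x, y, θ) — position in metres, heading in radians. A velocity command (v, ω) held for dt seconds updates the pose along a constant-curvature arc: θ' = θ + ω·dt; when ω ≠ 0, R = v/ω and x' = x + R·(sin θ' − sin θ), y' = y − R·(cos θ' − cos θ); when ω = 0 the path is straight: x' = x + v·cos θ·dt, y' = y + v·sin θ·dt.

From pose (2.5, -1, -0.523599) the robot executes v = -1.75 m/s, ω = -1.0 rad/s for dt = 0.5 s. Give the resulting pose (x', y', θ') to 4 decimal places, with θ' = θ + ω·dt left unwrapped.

(1.8805, -0.3950, -1.0236)

θ' = -0.5236 + -1.0·0.5 = -1.0236
R = v/ω = -1.75/-1.0 = 1.7500
x' = 2.5 + 1.7500·(sin -1.0236 − sin -0.5236) = 1.8805
y' = -1 − 1.7500·(cos -1.0236 − cos -0.5236) = -0.3950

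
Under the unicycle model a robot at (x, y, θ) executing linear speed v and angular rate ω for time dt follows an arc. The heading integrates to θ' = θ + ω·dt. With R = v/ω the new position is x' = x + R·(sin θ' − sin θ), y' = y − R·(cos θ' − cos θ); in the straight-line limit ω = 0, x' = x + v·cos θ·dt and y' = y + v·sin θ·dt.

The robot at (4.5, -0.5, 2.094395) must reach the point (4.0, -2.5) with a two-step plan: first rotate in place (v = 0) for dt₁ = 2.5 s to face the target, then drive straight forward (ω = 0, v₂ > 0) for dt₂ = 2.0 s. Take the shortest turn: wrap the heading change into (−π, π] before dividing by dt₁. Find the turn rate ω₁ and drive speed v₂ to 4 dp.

ω₁ = 0.9492, v₂ = 1.0308

heading to target = atan2(-2.5−-0.5, 4−4.5) = -1.8158
Δθ = wrap(-1.8158 − 2.0944) = 2.3730; ω₁ = Δθ/dt₁ = 0.9492
distance = √((4−4.5)² + (-2.5−-0.5)²) = 2.0616; v₂ = distance/dt₂ = 1.0308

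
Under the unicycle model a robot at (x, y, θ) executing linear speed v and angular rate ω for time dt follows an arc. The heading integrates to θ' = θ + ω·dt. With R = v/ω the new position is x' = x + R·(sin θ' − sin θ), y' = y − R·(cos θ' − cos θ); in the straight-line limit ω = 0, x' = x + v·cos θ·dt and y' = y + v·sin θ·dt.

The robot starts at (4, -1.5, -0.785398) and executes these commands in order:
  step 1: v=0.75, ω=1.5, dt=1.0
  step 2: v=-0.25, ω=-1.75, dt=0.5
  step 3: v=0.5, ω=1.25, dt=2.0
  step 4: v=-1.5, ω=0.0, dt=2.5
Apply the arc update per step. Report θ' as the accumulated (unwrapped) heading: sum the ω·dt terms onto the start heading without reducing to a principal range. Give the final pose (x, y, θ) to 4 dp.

(7.5235, -3.5795, 2.3396)

step 1: θ'=0.7146 (R=0.5000) → pose (4.6812, -1.5241, 0.7146)
step 2: θ'=-0.1604 (R=0.1429) → pose (4.5648, -1.5572, -0.1604)
step 3: θ'=2.3396 (R=0.4000) → pose (4.9162, -0.8843, 2.3396)
step 4: θ'=2.3396 (straight) → pose (7.5235, -3.5795, 2.3396)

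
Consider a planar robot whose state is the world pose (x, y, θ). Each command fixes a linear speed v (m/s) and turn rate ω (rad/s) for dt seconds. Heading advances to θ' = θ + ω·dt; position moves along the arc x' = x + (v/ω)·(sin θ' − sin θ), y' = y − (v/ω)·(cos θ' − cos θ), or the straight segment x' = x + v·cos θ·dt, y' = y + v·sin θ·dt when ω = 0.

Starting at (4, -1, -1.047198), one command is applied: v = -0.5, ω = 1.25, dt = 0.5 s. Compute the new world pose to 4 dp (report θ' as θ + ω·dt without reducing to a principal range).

θ' = -1.0472 + 1.25·0.5 = -0.4222
R = v/ω = -0.5/1.25 = -0.4000
x' = 4 + -0.4000·(sin -0.4222 − sin -1.0472) = 3.8175
y' = -1 − -0.4000·(cos -0.4222 − cos -1.0472) = -0.8351

(3.8175, -0.8351, -0.4222)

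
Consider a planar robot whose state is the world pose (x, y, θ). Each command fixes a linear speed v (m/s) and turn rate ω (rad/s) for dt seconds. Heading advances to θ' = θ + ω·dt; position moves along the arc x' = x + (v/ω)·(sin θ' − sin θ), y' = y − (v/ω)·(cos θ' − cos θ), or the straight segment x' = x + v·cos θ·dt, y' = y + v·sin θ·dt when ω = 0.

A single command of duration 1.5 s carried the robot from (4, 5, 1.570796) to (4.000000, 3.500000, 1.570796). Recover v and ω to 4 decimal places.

v = -1.0000, ω = 0.0000

Δθ = 1.570796 − 1.570796 = 0.000000
ω = Δθ/dt = 0.000000/1.5 = 0.0000
ω = 0 → v = (Δx·cos θ + Δy·sin θ)/dt = -1.0000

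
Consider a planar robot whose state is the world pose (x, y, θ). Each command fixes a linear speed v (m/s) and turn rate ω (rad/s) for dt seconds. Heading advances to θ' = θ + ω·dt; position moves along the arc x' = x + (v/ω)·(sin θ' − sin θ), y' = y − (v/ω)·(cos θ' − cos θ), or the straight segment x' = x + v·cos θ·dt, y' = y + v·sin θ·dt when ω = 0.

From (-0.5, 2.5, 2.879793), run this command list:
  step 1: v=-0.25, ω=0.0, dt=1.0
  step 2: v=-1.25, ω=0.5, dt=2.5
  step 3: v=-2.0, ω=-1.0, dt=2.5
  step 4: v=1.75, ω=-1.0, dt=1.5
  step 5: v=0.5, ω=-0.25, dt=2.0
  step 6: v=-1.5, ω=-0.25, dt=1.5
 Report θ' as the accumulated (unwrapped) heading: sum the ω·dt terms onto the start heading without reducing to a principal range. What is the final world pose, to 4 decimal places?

step 1: θ'=2.8798 (straight) → pose (-0.2585, 2.4353, 2.8798)
step 2: θ'=4.1298 (R=-2.5000) → pose (2.4761, 3.4746, 4.1298)
step 3: θ'=1.6298 (R=2.0000) → pose (6.1427, 2.4922, 1.6298)
step 4: θ'=0.1298 (R=-1.7500) → pose (7.6632, 4.3306, 0.1298)
step 5: θ'=-0.3702 (R=-2.0000) → pose (8.6456, 4.2120, -0.3702)
step 6: θ'=-0.7452 (R=6.0000) → pose (6.7478, 5.3958, -0.7452)

(6.7478, 5.3958, -0.7452)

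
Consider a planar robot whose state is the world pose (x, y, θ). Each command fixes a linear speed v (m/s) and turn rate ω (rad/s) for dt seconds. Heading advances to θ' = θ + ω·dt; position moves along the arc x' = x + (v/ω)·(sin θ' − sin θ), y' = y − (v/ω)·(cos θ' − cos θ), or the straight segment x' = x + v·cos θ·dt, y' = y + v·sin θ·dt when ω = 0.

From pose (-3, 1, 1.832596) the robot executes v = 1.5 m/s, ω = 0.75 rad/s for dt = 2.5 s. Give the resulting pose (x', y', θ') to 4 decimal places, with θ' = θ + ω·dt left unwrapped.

(-6.0044, 2.1705, 3.7076)

θ' = 1.8326 + 0.75·2.5 = 3.7076
R = v/ω = 1.5/0.75 = 2.0000
x' = -3 + 2.0000·(sin 3.7076 − sin 1.8326) = -6.0044
y' = 1 − 2.0000·(cos 3.7076 − cos 1.8326) = 2.1705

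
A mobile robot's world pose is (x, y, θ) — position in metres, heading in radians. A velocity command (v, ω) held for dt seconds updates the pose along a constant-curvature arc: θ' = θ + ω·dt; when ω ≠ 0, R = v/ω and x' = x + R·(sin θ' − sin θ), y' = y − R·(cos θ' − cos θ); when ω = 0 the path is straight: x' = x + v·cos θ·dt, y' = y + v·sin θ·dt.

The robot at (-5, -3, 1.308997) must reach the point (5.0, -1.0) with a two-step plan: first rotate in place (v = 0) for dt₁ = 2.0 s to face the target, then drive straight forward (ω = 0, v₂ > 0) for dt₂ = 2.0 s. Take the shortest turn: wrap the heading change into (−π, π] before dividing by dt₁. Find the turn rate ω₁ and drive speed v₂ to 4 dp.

heading to target = atan2(-1−-3, 5−-5) = 0.1974
Δθ = wrap(0.1974 − 1.3090) = -1.1116; ω₁ = Δθ/dt₁ = -0.5558
distance = √((5−-5)² + (-1−-3)²) = 10.1980; v₂ = distance/dt₂ = 5.0990

ω₁ = -0.5558, v₂ = 5.0990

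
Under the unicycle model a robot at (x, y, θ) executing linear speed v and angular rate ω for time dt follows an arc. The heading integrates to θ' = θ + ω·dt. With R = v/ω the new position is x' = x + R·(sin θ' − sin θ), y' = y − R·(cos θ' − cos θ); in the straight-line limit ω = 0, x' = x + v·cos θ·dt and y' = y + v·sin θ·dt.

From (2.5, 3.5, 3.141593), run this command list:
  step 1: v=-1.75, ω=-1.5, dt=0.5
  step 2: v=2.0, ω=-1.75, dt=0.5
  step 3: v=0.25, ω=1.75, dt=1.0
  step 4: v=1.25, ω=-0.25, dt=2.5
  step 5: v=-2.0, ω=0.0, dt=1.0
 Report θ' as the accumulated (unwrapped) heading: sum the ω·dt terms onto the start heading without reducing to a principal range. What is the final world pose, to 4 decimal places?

step 1: θ'=2.3916 (R=1.1667) → pose (3.2952, 3.1870, 2.3916)
step 2: θ'=1.5166 (R=-1.1429) → pose (2.9331, 4.0851, 1.5166)
step 3: θ'=3.2666 (R=0.1429) → pose (2.7726, 4.2346, 3.2666)
step 4: θ'=2.6416 (R=-5.0000) → pose (-0.2479, 4.8077, 2.6416)
step 5: θ'=2.6416 (straight) → pose (1.5073, 3.8488, 2.6416)

(1.5073, 3.8488, 2.6416)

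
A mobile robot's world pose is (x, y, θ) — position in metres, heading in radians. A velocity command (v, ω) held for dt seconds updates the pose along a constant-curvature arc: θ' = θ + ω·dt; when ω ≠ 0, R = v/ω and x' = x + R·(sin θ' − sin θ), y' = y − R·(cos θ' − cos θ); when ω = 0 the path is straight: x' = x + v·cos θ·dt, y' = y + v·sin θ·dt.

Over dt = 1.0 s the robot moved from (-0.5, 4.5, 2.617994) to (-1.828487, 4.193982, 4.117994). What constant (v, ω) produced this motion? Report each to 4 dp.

Δθ = 4.117994 − 2.617994 = 1.500000
ω = Δθ/dt = 1.500000/1.0 = 1.5000
R = Δx/(sin θ' − sin θ) = 1.0000
v = R·ω = 1.0000·1.5000 = 1.5000

v = 1.5000, ω = 1.5000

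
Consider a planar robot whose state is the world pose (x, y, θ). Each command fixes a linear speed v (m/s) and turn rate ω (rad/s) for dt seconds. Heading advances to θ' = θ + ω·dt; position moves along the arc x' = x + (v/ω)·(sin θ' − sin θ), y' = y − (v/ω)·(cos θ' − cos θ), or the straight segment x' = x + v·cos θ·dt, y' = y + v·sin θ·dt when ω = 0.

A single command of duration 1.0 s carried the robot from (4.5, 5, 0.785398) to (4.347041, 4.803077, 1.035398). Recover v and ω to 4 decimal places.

Δθ = 1.035398 − 0.785398 = 0.250000
ω = Δθ/dt = 0.250000/1.0 = 0.2500
R = −Δy/(cos θ' − cos θ) = -1.0000
v = R·ω = -1.0000·0.2500 = -0.2500

v = -0.2500, ω = 0.2500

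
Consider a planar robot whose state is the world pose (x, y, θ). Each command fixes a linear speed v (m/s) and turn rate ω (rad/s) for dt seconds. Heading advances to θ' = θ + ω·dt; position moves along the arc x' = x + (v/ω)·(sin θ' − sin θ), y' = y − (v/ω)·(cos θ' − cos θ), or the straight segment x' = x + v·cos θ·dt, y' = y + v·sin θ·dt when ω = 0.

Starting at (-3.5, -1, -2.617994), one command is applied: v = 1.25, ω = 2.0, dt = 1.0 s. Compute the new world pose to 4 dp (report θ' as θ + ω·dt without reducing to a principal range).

θ' = -2.6180 + 2.0·1.0 = -0.6180
R = v/ω = 1.25/2.0 = 0.6250
x' = -3.5 + 0.6250·(sin -0.6180 − sin -2.6180) = -3.5496
y' = -1 − 0.6250·(cos -0.6180 − cos -2.6180) = -2.0507

(-3.5496, -2.0507, -0.6180)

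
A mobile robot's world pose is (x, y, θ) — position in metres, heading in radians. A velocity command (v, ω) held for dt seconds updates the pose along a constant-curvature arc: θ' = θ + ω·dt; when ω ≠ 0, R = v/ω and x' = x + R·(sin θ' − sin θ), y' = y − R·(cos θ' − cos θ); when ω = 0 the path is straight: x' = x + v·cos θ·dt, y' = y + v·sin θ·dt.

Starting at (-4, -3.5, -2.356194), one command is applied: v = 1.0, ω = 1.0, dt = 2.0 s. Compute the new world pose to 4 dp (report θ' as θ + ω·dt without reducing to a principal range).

(-3.6416, -5.1443, -0.3562)

θ' = -2.3562 + 1.0·2.0 = -0.3562
R = v/ω = 1.0/1.0 = 1.0000
x' = -4 + 1.0000·(sin -0.3562 − sin -2.3562) = -3.6416
y' = -3.5 − 1.0000·(cos -0.3562 − cos -2.3562) = -5.1443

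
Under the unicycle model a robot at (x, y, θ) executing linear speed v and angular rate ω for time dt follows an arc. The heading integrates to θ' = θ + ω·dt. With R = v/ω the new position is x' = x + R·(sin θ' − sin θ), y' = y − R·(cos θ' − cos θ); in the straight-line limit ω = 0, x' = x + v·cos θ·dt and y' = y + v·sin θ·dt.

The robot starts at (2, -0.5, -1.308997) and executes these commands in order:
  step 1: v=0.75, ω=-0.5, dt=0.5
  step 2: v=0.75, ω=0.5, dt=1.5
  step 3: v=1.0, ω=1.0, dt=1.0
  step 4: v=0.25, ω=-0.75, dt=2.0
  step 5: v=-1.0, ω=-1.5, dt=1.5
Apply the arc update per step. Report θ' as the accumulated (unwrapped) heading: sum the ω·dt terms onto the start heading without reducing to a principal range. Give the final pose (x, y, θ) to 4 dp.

(4.6784, -1.6388, -3.5590)

step 1: θ'=-1.5590 (R=-1.5000) → pose (2.0510, -0.8705, -1.5590)
step 2: θ'=-0.8090 (R=1.5000) → pose (2.4655, -1.8882, -0.8090)
step 3: θ'=0.1910 (R=1.0000) → pose (3.3789, -2.1798, 0.1910)
step 4: θ'=-1.3090 (R=-0.3333) → pose (3.7642, -2.4208, -1.3090)
step 5: θ'=-3.5590 (R=0.6667) → pose (4.6784, -1.6388, -3.5590)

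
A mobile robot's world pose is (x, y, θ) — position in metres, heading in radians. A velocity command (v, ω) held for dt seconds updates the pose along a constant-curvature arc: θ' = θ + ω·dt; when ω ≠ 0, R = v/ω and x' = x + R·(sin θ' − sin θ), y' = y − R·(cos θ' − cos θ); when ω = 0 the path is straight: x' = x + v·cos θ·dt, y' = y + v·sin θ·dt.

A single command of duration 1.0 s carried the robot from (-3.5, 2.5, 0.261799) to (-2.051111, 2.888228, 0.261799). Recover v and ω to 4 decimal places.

Δθ = 0.261799 − 0.261799 = 0.000000
ω = Δθ/dt = 0.000000/1.0 = 0.0000
ω = 0 → v = (Δx·cos θ + Δy·sin θ)/dt = 1.5000

v = 1.5000, ω = 0.0000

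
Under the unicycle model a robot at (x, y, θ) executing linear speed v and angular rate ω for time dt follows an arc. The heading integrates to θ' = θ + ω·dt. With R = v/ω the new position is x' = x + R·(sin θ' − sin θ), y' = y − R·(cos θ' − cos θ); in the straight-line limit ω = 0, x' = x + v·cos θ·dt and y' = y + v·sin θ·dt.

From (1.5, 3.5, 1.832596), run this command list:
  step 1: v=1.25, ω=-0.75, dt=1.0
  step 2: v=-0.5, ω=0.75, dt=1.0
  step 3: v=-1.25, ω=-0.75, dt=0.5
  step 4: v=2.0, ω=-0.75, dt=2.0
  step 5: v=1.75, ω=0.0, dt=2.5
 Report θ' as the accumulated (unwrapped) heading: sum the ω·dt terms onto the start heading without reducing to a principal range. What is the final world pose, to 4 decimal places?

(8.7626, 5.7858, -0.0424)

step 1: θ'=1.0826 (R=-1.6667) → pose (1.6379, 4.7131, 1.0826)
step 2: θ'=1.8326 (R=-0.6667) → pose (1.5827, 4.2279, 1.8326)
step 3: θ'=1.4576 (R=1.6667) → pose (1.6289, 3.6082, 1.4576)
step 4: θ'=-0.0424 (R=-2.6667) → pose (4.3915, 5.9713, -0.0424)
step 5: θ'=-0.0424 (straight) → pose (8.7626, 5.7858, -0.0424)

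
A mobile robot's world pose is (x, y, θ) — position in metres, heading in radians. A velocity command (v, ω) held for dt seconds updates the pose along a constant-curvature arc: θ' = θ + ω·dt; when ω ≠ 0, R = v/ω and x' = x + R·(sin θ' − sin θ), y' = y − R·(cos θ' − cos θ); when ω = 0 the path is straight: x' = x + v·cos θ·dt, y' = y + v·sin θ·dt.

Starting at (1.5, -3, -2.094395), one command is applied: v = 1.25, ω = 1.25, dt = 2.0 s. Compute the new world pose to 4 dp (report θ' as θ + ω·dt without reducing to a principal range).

θ' = -2.0944 + 1.25·2.0 = 0.4056
R = v/ω = 1.25/1.25 = 1.0000
x' = 1.5 + 1.0000·(sin 0.4056 − sin -2.0944) = 2.7606
y' = -3 − 1.0000·(cos 0.4056 − cos -2.0944) = -4.4189

(2.7606, -4.4189, 0.4056)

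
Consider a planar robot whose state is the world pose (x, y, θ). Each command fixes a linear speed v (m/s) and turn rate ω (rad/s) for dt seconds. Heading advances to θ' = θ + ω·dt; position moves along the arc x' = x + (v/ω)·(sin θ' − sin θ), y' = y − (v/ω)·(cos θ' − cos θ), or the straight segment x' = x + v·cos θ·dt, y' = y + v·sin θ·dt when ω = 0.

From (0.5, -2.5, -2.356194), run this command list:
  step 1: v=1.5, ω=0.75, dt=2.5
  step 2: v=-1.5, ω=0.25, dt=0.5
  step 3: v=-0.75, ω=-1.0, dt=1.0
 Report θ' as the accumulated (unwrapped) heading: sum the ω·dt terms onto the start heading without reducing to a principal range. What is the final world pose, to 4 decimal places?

(-0.1675, -4.8392, -1.3562)

step 1: θ'=-0.4812 (R=2.0000) → pose (0.9885, -5.6871, -0.4812)
step 2: θ'=-0.3562 (R=-6.0000) → pose (0.3038, -5.3824, -0.3562)
step 3: θ'=-1.3562 (R=0.7500) → pose (-0.1675, -4.8392, -1.3562)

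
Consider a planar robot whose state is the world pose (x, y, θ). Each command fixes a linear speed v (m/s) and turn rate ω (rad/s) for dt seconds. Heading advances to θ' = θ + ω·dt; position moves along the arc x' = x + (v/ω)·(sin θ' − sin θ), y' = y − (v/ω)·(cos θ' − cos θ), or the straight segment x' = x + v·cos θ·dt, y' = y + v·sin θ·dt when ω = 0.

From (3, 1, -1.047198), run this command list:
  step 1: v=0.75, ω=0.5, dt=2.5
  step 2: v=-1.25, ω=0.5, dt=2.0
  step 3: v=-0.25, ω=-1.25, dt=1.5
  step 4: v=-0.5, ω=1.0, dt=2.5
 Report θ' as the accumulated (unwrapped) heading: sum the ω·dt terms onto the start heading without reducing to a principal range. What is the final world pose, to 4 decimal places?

step 1: θ'=0.2028 (R=1.5000) → pose (4.6012, 0.2807, 0.2028)
step 2: θ'=1.2028 (R=-2.5000) → pose (2.7721, -1.2687, 1.2028)
step 3: θ'=-0.6722 (R=0.2000) → pose (2.4609, -1.3532, -0.6722)
step 4: θ'=1.8278 (R=-0.5000) → pose (1.6660, -1.8715, 1.8278)

(1.6660, -1.8715, 1.8278)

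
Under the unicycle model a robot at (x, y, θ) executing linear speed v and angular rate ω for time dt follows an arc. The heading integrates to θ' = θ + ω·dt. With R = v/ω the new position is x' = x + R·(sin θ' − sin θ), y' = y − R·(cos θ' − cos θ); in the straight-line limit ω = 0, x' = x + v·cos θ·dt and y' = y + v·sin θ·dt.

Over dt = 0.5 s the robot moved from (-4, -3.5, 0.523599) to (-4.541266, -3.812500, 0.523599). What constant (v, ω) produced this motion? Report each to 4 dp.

Δθ = 0.523599 − 0.523599 = 0.000000
ω = Δθ/dt = 0.000000/0.5 = 0.0000
ω = 0 → v = (Δx·cos θ + Δy·sin θ)/dt = -1.2500

v = -1.2500, ω = 0.0000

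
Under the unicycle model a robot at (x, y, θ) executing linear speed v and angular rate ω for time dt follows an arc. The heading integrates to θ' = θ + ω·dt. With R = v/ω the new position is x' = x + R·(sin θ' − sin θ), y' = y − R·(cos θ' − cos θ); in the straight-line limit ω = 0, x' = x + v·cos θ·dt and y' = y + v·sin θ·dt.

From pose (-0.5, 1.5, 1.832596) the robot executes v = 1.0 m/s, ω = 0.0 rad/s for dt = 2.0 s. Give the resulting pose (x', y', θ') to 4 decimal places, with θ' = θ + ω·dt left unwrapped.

θ' = 1.8326 + 0.0·2.0 = 1.8326
ω = 0 → straight: x' = -0.5 + 1.0·cos(1.8326)·2.0 = -1.0176
y' = 1.5 + 1.0·sin(1.8326)·2.0 = 3.4319

(-1.0176, 3.4319, 1.8326)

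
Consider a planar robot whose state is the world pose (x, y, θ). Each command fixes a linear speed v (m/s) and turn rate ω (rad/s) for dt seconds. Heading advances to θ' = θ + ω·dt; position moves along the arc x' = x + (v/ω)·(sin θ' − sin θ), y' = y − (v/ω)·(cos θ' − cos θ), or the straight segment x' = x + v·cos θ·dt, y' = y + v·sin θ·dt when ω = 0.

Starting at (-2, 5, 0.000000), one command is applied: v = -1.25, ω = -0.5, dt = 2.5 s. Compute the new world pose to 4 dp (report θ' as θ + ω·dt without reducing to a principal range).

θ' = 0.0000 + -0.5·2.5 = -1.2500
R = v/ω = -1.25/-0.5 = 2.5000
x' = -2 + 2.5000·(sin -1.2500 − sin 0.0000) = -4.3725
y' = 5 − 2.5000·(cos -1.2500 − cos 0.0000) = 6.7117

(-4.3725, 6.7117, -1.2500)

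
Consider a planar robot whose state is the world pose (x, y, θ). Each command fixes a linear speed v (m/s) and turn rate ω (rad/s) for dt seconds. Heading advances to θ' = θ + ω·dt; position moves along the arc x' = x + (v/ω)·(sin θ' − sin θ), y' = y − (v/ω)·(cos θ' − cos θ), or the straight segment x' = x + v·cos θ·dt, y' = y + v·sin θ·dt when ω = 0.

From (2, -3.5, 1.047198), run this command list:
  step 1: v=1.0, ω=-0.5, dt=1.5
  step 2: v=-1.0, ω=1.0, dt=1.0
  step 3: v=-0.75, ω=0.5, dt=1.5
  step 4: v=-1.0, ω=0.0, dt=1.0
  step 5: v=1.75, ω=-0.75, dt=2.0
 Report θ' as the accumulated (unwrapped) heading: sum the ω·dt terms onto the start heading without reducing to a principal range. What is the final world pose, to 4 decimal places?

step 1: θ'=0.2972 (R=-2.0000) → pose (3.1464, -2.5877, 0.2972)
step 2: θ'=1.2972 (R=-1.0000) → pose (2.4764, -3.2736, 1.2972)
step 3: θ'=2.0472 (R=-1.5000) → pose (2.5876, -4.3668, 2.0472)
step 4: θ'=2.0472 (straight) → pose (3.0462, -5.2555, 2.0472)
step 5: θ'=0.5472 (R=-2.3333) → pose (3.9057, -2.1928, 0.5472)

(3.9057, -2.1928, 0.5472)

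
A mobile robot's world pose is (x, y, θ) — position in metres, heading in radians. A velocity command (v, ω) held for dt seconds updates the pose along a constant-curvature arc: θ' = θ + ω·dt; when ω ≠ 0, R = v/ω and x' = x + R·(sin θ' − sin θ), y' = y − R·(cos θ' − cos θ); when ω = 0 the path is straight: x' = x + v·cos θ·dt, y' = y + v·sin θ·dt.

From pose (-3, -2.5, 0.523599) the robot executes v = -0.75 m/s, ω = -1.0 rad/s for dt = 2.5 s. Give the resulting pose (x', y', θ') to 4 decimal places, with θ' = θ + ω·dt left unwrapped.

(-4.0641, -1.5546, -1.9764)

θ' = 0.5236 + -1.0·2.5 = -1.9764
R = v/ω = -0.75/-1.0 = 0.7500
x' = -3 + 0.7500·(sin -1.9764 − sin 0.5236) = -4.0641
y' = -2.5 − 0.7500·(cos -1.9764 − cos 0.5236) = -1.5546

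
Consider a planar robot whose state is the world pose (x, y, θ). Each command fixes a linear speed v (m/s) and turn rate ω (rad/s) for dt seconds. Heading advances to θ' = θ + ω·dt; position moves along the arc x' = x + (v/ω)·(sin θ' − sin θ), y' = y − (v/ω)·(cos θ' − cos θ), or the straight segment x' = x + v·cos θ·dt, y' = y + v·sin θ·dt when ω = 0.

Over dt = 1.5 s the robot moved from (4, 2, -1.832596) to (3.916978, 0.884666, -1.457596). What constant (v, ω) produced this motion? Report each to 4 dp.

v = 0.7500, ω = 0.2500

Δθ = -1.457596 − -1.832596 = 0.375000
ω = Δθ/dt = 0.375000/1.5 = 0.2500
R = −Δy/(cos θ' − cos θ) = 3.0000
v = R·ω = 3.0000·0.2500 = 0.7500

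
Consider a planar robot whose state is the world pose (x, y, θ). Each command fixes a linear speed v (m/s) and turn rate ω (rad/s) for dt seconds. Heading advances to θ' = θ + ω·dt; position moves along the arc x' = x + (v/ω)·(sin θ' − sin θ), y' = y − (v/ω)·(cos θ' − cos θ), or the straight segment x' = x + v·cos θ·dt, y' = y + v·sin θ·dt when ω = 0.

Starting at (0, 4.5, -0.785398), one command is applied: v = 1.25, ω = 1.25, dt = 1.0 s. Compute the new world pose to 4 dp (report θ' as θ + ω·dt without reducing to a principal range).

(1.1552, 4.3131, 0.4646)

θ' = -0.7854 + 1.25·1.0 = 0.4646
R = v/ω = 1.25/1.25 = 1.0000
x' = 0 + 1.0000·(sin 0.4646 − sin -0.7854) = 1.1552
y' = 4.5 − 1.0000·(cos 0.4646 − cos -0.7854) = 4.3131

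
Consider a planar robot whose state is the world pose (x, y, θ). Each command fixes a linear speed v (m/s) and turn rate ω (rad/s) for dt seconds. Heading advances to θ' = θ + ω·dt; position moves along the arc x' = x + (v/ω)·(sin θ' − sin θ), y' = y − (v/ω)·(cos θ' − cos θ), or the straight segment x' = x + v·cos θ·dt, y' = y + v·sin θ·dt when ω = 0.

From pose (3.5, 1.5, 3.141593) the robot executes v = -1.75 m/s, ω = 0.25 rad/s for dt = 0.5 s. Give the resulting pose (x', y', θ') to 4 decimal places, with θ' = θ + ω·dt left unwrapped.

θ' = 3.1416 + 0.25·0.5 = 3.2666
R = v/ω = -1.75/0.25 = -7.0000
x' = 3.5 + -7.0000·(sin 3.2666 − sin 3.1416) = 4.3727
y' = 1.5 − -7.0000·(cos 3.2666 − cos 3.1416) = 1.5546

(4.3727, 1.5546, 3.2666)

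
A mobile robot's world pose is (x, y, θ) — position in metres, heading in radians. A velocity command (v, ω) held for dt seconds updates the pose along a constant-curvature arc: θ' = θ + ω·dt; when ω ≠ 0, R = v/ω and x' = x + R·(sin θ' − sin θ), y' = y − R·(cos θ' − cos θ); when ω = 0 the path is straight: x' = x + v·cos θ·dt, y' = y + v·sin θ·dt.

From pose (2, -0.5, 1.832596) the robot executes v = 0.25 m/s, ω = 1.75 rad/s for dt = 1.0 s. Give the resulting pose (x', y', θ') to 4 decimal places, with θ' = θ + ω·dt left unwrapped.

θ' = 1.8326 + 1.75·1.0 = 3.5826
R = v/ω = 0.25/1.75 = 0.1429
x' = 2 + 0.1429·(sin 3.5826 − sin 1.8326) = 1.8010
y' = -0.5 − 0.1429·(cos 3.5826 − cos 1.8326) = -0.4078

(1.8010, -0.4078, 3.5826)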